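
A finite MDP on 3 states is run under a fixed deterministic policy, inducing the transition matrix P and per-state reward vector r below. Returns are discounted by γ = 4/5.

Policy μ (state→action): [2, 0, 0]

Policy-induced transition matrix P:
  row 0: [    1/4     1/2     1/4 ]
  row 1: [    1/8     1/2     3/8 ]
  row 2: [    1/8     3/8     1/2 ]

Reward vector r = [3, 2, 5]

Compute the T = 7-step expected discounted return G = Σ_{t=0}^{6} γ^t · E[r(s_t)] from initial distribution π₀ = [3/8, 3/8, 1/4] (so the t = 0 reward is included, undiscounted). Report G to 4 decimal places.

t=0: π = [0.3750, 0.3750, 0.2500], E[r] = 3.1250, γ^t·E[r] = 3.125000, running G = 3.125000
t=1: π = [0.1719, 0.4688, 0.3594], E[r] = 3.2500, γ^t·E[r] = 2.600000, running G = 5.725000
t=2: π = [0.1465, 0.4551, 0.3984], E[r] = 3.3418, γ^t·E[r] = 2.138750, running G = 7.863750
t=3: π = [0.1433, 0.4502, 0.4065], E[r] = 3.3628, γ^t·E[r] = 1.721750, running G = 9.585500
t=4: π = [0.1429, 0.4492, 0.4079], E[r] = 3.3666, γ^t·E[r] = 1.378963, running G = 10.964463
t=5: π = [0.1429, 0.4490, 0.4081], E[r] = 3.3672, γ^t·E[r] = 1.103375, running G = 12.067838
t=6: π = [0.1429, 0.4490, 0.4082], E[r] = 3.3673, γ^t·E[r] = 0.882725, running G = 12.950563

G = 12.9506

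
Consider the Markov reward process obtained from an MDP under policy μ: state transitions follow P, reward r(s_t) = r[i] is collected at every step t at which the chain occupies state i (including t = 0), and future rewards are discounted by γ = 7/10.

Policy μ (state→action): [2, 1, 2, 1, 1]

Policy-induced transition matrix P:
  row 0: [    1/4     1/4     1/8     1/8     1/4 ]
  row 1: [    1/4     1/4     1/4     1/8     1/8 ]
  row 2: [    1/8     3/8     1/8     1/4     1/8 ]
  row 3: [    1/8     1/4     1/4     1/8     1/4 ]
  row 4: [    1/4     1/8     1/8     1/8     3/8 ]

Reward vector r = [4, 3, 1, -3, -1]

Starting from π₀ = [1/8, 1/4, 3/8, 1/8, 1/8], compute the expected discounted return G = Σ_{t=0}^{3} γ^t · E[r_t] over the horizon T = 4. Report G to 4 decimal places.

t=0: π = [0.1250, 0.2500, 0.3750, 0.1250, 0.1250], E[r] = 1.1250, γ^t·E[r] = 1.125000, running G = 1.125000
t=1: π = [0.1875, 0.2813, 0.1719, 0.1719, 0.1875], E[r] = 1.0625, γ^t·E[r] = 0.743750, running G = 1.868750
t=2: π = [0.2070, 0.2480, 0.1816, 0.1465, 0.2168], E[r] = 1.0977, γ^t·E[r] = 0.537852, running G = 2.406602
t=3: π = [0.2090, 0.2456, 0.1743, 0.1477, 0.2234], E[r] = 1.0806, γ^t·E[r] = 0.370634, running G = 2.777236

G = 2.7772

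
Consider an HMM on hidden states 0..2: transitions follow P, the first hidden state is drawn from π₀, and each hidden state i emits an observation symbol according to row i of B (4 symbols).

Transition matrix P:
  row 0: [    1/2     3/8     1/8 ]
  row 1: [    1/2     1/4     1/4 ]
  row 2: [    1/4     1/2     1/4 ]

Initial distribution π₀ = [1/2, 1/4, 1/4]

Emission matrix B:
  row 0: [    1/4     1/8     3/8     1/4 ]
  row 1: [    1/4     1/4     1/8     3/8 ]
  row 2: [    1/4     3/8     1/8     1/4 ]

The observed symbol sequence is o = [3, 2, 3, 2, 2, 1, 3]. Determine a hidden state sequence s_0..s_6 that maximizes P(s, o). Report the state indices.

path = [0, 0, 1, 0, 0, 1, 0]

t=0: δ = [1.250e-01, 9.375e-02, 6.250e-02]  (obs o_0=3)
t=1: δ = [2.344e-02, 5.859e-03, 2.930e-03]  ψ = [0, 0, 1]  (obs o_1=2)
t=2: δ = [2.930e-03, 3.296e-03, 7.324e-04]  ψ = [0, 0, 0]  (obs o_2=3)
t=3: δ = [6.180e-04, 1.373e-04, 1.030e-04]  ψ = [1, 0, 1]  (obs o_3=2)
t=4: δ = [1.159e-04, 2.897e-05, 9.656e-06]  ψ = [0, 0, 0]  (obs o_4=2)
t=5: δ = [7.242e-06, 1.086e-05, 5.431e-06]  ψ = [0, 0, 0]  (obs o_5=1)
t=6: δ = [1.358e-06, 1.018e-06, 6.789e-07]  ψ = [1, 0, 1]  (obs o_6=3)
backtrack: best end state = 0; path = [0, 0, 1, 0, 0, 1, 0]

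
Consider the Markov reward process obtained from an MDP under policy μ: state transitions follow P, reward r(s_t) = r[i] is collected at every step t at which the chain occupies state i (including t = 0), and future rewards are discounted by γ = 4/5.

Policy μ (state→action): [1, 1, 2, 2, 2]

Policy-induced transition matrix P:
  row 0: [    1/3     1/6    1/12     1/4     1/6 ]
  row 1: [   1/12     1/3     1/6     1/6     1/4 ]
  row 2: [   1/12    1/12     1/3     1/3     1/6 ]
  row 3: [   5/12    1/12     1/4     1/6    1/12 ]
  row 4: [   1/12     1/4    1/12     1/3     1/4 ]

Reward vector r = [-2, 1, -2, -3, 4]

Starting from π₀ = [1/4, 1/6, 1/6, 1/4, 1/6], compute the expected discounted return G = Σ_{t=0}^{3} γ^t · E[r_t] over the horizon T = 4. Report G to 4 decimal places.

G = -2.0643

t=0: π = [0.2500, 0.1667, 0.1667, 0.2500, 0.1667], E[r] = -0.7500, γ^t·E[r] = -0.750000, running G = -0.750000
t=1: π = [0.2292, 0.1736, 0.1806, 0.2431, 0.1736], E[r] = -0.6806, γ^t·E[r] = -0.544444, running G = -1.294444
t=2: π = [0.2216, 0.1748, 0.1834, 0.2448, 0.1753], E[r] = -0.6684, γ^t·E[r] = -0.427778, running G = -1.722222
t=3: π = [0.2203, 0.1747, 0.1846, 0.2449, 0.1754], E[r] = -0.6681, γ^t·E[r] = -0.342074, running G = -2.064296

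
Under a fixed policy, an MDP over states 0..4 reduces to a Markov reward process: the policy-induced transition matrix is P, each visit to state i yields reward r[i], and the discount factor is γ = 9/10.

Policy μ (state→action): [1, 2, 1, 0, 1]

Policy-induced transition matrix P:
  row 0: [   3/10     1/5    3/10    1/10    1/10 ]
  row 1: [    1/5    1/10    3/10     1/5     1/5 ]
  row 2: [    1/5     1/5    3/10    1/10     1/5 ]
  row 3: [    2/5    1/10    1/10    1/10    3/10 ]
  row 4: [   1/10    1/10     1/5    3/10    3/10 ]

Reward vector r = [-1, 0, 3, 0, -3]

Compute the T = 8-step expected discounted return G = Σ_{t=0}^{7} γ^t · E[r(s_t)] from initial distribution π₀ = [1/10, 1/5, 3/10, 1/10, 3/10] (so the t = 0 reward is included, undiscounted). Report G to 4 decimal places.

t=0: π = [0.1000, 0.2000, 0.3000, 0.1000, 0.3000], E[r] = -0.1000, γ^t·E[r] = -0.100000, running G = -0.100000
t=1: π = [0.2000, 0.1400, 0.2500, 0.1800, 0.2300], E[r] = -0.1400, γ^t·E[r] = -0.126000, running G = -0.226000
t=2: π = [0.2330, 0.1450, 0.2410, 0.1600, 0.2210], E[r] = -0.1730, γ^t·E[r] = -0.140130, running G = -0.366130
t=3: π = [0.2332, 0.1474, 0.2459, 0.1587, 0.2148], E[r] = -0.1399, γ^t·E[r] = -0.101987, running G = -0.468117
t=4: π = [0.2336, 0.1479, 0.2468, 0.1577, 0.2140], E[r] = -0.1353, γ^t·E[r] = -0.088790, running G = -0.556907
t=5: π = [0.2335, 0.1480, 0.2471, 0.1576, 0.2138], E[r] = -0.1338, γ^t·E[r] = -0.078989, running G = -0.635896
t=6: π = [0.2335, 0.1481, 0.2471, 0.1576, 0.2138], E[r] = -0.1336, γ^t·E[r] = -0.070982, running G = -0.706878
t=7: π = [0.2335, 0.1481, 0.2471, 0.1576, 0.2138], E[r] = -0.1335, γ^t·E[r] = -0.063863, running G = -0.770741

G = -0.7707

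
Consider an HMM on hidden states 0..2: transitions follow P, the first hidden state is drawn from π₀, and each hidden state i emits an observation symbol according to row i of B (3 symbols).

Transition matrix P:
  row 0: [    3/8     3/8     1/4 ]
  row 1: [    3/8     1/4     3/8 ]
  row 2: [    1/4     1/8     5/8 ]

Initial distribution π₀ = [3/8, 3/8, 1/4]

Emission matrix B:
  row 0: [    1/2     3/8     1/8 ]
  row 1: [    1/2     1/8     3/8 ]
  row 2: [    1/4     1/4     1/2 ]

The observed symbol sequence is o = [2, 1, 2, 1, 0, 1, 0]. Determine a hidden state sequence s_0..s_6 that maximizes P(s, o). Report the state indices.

t=0: δ = [4.688e-02, 1.406e-01, 1.250e-01]  (obs o_0=2)
t=1: δ = [1.978e-02, 4.395e-03, 1.953e-02]  ψ = [1, 1, 2]  (obs o_1=1)
t=2: δ = [9.270e-04, 2.781e-03, 6.104e-03]  ψ = [0, 0, 2]  (obs o_2=2)
t=3: δ = [5.722e-04, 9.537e-05, 9.537e-04]  ψ = [2, 2, 2]  (obs o_3=1)
t=4: δ = [1.192e-04, 1.073e-04, 1.490e-04]  ψ = [2, 0, 2]  (obs o_4=0)
t=5: δ = [1.676e-05, 5.588e-06, 2.328e-05]  ψ = [0, 0, 2]  (obs o_5=1)
t=6: δ = [3.143e-06, 3.143e-06, 3.638e-06]  ψ = [0, 0, 2]  (obs o_6=0)
backtrack: best end state = 2; path = [2, 2, 2, 2, 2, 2, 2]

path = [2, 2, 2, 2, 2, 2, 2]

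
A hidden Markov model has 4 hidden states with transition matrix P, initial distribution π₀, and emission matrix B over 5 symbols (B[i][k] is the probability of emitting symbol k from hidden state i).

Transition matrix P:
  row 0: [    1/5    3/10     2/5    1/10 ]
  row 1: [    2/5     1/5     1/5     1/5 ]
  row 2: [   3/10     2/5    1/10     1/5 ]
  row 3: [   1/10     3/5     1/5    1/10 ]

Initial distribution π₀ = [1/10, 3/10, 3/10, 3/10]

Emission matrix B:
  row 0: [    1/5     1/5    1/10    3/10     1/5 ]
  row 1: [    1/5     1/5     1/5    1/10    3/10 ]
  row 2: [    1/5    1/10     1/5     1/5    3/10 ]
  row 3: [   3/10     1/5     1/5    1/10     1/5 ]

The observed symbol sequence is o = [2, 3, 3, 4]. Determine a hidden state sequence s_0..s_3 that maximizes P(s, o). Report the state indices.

path = [1, 0, 2, 1]

t=0: δ = [1.000e-02, 6.000e-02, 6.000e-02, 6.000e-02]  (obs o_0=2)
t=1: δ = [7.200e-03, 3.600e-03, 2.400e-03, 1.200e-03]  ψ = [1, 3, 1, 1]  (obs o_1=3)
t=2: δ = [4.320e-04, 2.160e-04, 5.760e-04, 7.200e-05]  ψ = [0, 0, 0, 0]  (obs o_2=3)
t=3: δ = [3.456e-05, 6.912e-05, 5.184e-05, 2.304e-05]  ψ = [2, 2, 0, 2]  (obs o_3=4)
backtrack: best end state = 1; path = [1, 0, 2, 1]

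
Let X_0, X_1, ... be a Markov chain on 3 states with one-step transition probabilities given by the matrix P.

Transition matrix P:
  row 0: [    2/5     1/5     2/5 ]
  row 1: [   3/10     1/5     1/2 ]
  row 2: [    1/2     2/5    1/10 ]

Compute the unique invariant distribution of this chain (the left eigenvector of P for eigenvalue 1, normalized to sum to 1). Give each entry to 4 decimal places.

Balance equations π_j = Σ_i π_i·P[i][j]:
  π_0 = 2/5·π_0 + 3/10·π_1 + 1/2·π_2
  π_1 = 1/5·π_0 + 1/5·π_1 + 2/5·π_2
  normalize: π_0 + π_1 + π_2 = 1
Solving the linear system gives exactly π = [13/32, 17/64, 21/64].

π = [0.4063, 0.2656, 0.3281]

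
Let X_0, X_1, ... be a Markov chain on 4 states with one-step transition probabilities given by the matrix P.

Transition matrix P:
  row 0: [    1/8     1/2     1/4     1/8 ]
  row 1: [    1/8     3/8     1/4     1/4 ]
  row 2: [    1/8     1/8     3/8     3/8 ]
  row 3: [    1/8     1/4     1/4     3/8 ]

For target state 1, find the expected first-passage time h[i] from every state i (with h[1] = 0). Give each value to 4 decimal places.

h = [3.0545, 0.0000, 4.6545, 4.0727]

First-step conditioning: h[1] = 0; for i ≠ 1, h[i] = 1 + Σ_k P[i][k]·h[k].
  h[0] = 1 + 1/8·h[0] + 1/4·h[2] + 1/8·h[3]
  h[2] = 1 + 1/8·h[0] + 3/8·h[2] + 3/8·h[3]
  h[3] = 1 + 1/8·h[0] + 1/4·h[2] + 3/8·h[3]
Solving the 3×3 linear system over states ≠ 1 gives exactly h = [168/55, 0, 256/55, 224/55] (h[1] = 0 is the target).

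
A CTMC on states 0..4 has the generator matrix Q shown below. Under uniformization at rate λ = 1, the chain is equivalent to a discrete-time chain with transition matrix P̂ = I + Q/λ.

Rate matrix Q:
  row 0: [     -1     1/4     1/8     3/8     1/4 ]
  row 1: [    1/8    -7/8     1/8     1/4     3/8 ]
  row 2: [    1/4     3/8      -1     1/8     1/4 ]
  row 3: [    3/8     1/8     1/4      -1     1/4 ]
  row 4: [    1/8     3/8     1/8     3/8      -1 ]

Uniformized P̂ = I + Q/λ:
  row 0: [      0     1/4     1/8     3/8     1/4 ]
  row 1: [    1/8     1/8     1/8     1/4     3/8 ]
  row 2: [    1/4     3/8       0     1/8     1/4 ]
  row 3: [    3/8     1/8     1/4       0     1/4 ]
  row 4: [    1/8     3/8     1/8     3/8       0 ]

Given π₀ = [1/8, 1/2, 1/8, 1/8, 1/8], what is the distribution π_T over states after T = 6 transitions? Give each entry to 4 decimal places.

π = [0.1764, 0.2374, 0.1361, 0.2267, 0.2234]

t=0: π = [0.1250, 0.5000, 0.1250, 0.1250, 0.1250]
t=1: π = [0.1563, 0.2031, 0.1250, 0.2344, 0.2813]
t=2: π = [0.1797, 0.2461, 0.1387, 0.2305, 0.2051]
t=3: π = [0.1775, 0.2334, 0.1365, 0.2231, 0.2295]
t=4: π = [0.1757, 0.2387, 0.1358, 0.2280, 0.2218]
t=5: π = [0.1770, 0.2364, 0.1365, 0.2257, 0.2244]
t=6: π = [0.1764, 0.2374, 0.1361, 0.2267, 0.2234]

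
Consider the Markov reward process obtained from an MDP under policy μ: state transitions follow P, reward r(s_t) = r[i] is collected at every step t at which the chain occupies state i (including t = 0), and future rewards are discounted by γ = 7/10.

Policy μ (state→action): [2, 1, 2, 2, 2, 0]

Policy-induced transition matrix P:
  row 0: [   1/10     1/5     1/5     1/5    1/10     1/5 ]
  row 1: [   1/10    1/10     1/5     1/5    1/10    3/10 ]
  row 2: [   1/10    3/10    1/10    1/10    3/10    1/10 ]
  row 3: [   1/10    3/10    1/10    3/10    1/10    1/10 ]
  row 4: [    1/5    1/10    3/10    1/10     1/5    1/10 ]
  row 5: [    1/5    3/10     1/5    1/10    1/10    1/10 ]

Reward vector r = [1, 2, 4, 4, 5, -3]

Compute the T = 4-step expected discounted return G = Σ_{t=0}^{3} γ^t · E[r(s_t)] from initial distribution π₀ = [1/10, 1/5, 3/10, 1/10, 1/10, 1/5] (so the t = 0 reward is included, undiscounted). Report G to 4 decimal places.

G = 5.4513

t=0: π = [0.1000, 0.2000, 0.3000, 0.1000, 0.1000, 0.2000], E[r] = 2.0000, γ^t·E[r] = 2.000000, running G = 2.000000
t=1: π = [0.1300, 0.2300, 0.1700, 0.1500, 0.1700, 0.1500], E[r] = 2.2700, γ^t·E[r] = 1.589000, running G = 3.589000
t=2: π = [0.1320, 0.2070, 0.1850, 0.1660, 0.1510, 0.1590], E[r] = 2.2280, γ^t·E[r] = 1.091720, running G = 4.680720
t=3: π = [0.1310, 0.2152, 0.1800, 0.1671, 0.1521, 0.1546], E[r] = 2.2465, γ^t·E[r] = 0.770550, running G = 5.451270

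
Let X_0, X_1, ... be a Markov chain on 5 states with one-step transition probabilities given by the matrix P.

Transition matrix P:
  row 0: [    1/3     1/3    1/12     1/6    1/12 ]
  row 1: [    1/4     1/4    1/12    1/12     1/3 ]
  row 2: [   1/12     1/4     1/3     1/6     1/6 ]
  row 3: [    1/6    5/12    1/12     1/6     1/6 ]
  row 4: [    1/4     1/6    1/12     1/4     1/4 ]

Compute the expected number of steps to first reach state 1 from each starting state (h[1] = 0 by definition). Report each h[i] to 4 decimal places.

h = [3.1508, 0.0000, 3.5685, 2.9390, 3.7597]

First-step conditioning: h[1] = 0; for i ≠ 1, h[i] = 1 + Σ_k P[i][k]·h[k].
  h[0] = 1 + 1/3·h[0] + 1/12·h[2] + 1/6·h[3] + 1/12·h[4]
  h[2] = 1 + 1/12·h[0] + 1/3·h[2] + 1/6·h[3] + 1/6·h[4]
  h[3] = 1 + 1/6·h[0] + 1/12·h[2] + 1/6·h[3] + 1/6·h[4]
  h[4] = 1 + 1/4·h[0] + 1/12·h[2] + 1/4·h[3] + 1/4·h[4]
Solving the 4×4 linear system over states ≠ 1 gives exactly h = [12852/4079, 0, 14556/4079, 11988/4079, 15336/4079] (h[1] = 0 is the target).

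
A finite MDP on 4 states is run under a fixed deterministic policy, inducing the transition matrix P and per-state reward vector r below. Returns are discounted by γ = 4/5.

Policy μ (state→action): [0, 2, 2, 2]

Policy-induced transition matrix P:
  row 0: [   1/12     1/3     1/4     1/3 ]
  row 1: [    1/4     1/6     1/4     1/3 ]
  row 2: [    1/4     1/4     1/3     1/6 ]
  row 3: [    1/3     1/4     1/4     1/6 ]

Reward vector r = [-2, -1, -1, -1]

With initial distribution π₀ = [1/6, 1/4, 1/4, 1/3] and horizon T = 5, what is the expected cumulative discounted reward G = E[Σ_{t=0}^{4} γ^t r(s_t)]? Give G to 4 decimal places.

t=0: π = [0.1667, 0.2500, 0.2500, 0.3333], E[r] = -1.1667, γ^t·E[r] = -1.166667, running G = -1.166667
t=1: π = [0.2500, 0.2431, 0.2708, 0.2361], E[r] = -1.2500, γ^t·E[r] = -1.000000, running G = -2.166667
t=2: π = [0.2280, 0.2506, 0.2726, 0.2488], E[r] = -1.2280, γ^t·E[r] = -0.785926, running G = -2.952593
t=3: π = [0.2327, 0.2481, 0.2727, 0.2464], E[r] = -1.2327, γ^t·E[r] = -0.631160, running G = -3.583753
t=4: π = [0.2317, 0.2487, 0.2727, 0.2468], E[r] = -1.2317, γ^t·E[r] = -0.504523, running G = -4.088277

G = -4.0883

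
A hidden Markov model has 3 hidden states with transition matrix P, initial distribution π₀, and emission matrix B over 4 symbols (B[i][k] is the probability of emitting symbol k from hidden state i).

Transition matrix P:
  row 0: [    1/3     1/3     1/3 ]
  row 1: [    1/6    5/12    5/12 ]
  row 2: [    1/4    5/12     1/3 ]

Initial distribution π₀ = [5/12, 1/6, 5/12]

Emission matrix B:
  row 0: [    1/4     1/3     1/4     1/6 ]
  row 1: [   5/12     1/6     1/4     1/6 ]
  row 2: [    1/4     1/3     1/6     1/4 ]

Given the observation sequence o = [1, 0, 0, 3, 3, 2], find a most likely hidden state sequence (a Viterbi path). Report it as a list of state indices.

t=0: δ = [1.389e-01, 2.778e-02, 1.389e-01]  (obs o_0=1)
t=1: δ = [1.157e-02, 2.411e-02, 1.157e-02]  ψ = [0, 2, 0]  (obs o_1=0)
t=2: δ = [1.005e-03, 4.186e-03, 2.512e-03]  ψ = [1, 1, 1]  (obs o_2=0)
t=3: δ = [1.163e-04, 2.907e-04, 4.361e-04]  ψ = [1, 1, 1]  (obs o_3=3)
t=4: δ = [1.817e-05, 3.028e-05, 3.634e-05]  ψ = [2, 2, 2]  (obs o_4=3)
t=5: δ = [2.271e-06, 3.785e-06, 2.103e-06]  ψ = [2, 2, 1]  (obs o_5=2)
backtrack: best end state = 1; path = [2, 1, 1, 2, 2, 1]

path = [2, 1, 1, 2, 2, 1]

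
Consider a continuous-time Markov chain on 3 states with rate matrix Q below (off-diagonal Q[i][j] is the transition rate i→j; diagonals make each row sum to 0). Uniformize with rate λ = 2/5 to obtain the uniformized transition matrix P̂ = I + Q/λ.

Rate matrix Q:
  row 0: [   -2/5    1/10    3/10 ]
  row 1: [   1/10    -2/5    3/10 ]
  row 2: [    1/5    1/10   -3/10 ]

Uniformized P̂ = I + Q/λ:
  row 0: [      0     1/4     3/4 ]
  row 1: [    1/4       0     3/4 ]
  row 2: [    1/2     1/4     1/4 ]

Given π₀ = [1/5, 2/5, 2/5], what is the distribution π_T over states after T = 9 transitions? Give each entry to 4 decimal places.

t=0: π = [0.2000, 0.4000, 0.4000]
t=1: π = [0.3000, 0.1500, 0.5500]
t=2: π = [0.3125, 0.2125, 0.4750]
t=3: π = [0.2906, 0.1969, 0.5125]
t=4: π = [0.3055, 0.2008, 0.4938]
t=5: π = [0.2971, 0.1998, 0.5031]
t=6: π = [0.3015, 0.2000, 0.4984]
t=7: π = [0.2992, 0.2000, 0.5008]
t=8: π = [0.3004, 0.2000, 0.4996]
t=9: π = [0.2998, 0.2000, 0.5002]

π = [0.2998, 0.2000, 0.5002]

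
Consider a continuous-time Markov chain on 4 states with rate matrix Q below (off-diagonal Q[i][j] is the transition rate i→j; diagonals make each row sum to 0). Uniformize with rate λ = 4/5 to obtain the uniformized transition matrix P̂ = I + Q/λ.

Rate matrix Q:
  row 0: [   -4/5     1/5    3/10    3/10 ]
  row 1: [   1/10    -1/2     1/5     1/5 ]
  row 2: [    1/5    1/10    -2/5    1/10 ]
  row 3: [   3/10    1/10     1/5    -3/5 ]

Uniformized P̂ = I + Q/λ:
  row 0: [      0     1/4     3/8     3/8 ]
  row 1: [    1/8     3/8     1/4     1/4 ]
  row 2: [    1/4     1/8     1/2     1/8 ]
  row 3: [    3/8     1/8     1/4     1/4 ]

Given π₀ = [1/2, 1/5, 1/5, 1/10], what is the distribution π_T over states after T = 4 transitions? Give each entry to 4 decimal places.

π = [0.2050, 0.2002, 0.3662, 0.2285]

t=0: π = [0.5000, 0.2000, 0.2000, 0.1000]
t=1: π = [0.1125, 0.2375, 0.3625, 0.2875]
t=2: π = [0.2281, 0.1984, 0.3547, 0.2188]
t=3: π = [0.1955, 0.2031, 0.3672, 0.2342]
t=4: π = [0.2050, 0.2002, 0.3662, 0.2285]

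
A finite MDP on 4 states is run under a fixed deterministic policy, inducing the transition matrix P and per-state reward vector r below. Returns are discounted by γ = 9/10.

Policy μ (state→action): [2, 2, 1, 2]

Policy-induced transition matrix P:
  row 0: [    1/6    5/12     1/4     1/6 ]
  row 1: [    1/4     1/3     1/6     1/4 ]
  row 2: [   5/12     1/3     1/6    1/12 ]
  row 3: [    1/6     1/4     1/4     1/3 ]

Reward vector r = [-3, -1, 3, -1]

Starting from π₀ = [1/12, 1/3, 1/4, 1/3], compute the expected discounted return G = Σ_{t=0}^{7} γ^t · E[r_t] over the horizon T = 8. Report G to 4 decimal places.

t=0: π = [0.0833, 0.3333, 0.2500, 0.3333], E[r] = -0.1667, γ^t·E[r] = -0.166667, running G = -0.166667
t=1: π = [0.2569, 0.3125, 0.2014, 0.2292], E[r] = -0.7083, γ^t·E[r] = -0.637500, running G = -0.804167
t=2: π = [0.2431, 0.3356, 0.2072, 0.2141], E[r] = -0.6574, γ^t·E[r] = -0.532500, running G = -1.336667
t=3: π = [0.2464, 0.3357, 0.2048, 0.2131], E[r] = -0.6738, γ^t·E[r] = -0.491203, running G = -1.827870
t=4: π = [0.2458, 0.3361, 0.2050, 0.2131], E[r] = -0.6718, γ^t·E[r] = -0.440796, running G = -2.268666
t=5: π = [0.2459, 0.3361, 0.2049, 0.2131], E[r] = -0.6722, γ^t·E[r] = -0.396921, running G = -2.665586
t=6: π = [0.2459, 0.3361, 0.2049, 0.2131], E[r] = -0.6721, γ^t·E[r] = -0.357194, running G = -3.022780
t=7: π = [0.2459, 0.3361, 0.2049, 0.2131], E[r] = -0.6721, γ^t·E[r] = -0.321479, running G = -3.344259

G = -3.3443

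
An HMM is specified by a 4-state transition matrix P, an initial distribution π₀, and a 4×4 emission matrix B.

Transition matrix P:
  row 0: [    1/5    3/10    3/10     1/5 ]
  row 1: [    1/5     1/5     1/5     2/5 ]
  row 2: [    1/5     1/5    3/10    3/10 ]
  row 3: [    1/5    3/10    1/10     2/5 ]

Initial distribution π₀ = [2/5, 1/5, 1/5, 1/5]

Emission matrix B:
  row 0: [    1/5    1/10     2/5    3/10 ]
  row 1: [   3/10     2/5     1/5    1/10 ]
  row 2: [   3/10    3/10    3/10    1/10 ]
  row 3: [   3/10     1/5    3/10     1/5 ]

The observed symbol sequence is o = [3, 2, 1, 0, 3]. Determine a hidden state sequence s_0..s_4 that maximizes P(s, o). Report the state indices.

t=0: δ = [1.200e-01, 2.000e-02, 2.000e-02, 4.000e-02]  (obs o_0=3)
t=1: δ = [9.600e-03, 7.200e-03, 1.080e-02, 7.200e-03]  ψ = [0, 0, 0, 0]  (obs o_1=2)
t=2: δ = [2.160e-04, 1.152e-03, 9.720e-04, 6.480e-04]  ψ = [2, 0, 2, 2]  (obs o_2=1)
t=3: δ = [4.608e-05, 6.912e-05, 8.748e-05, 1.382e-04]  ψ = [1, 1, 2, 1]  (obs o_3=0)
t=4: δ = [8.294e-06, 4.147e-06, 2.624e-06, 1.106e-05]  ψ = [3, 3, 2, 3]  (obs o_4=3)
backtrack: best end state = 3; path = [0, 0, 1, 3, 3]

path = [0, 0, 1, 3, 3]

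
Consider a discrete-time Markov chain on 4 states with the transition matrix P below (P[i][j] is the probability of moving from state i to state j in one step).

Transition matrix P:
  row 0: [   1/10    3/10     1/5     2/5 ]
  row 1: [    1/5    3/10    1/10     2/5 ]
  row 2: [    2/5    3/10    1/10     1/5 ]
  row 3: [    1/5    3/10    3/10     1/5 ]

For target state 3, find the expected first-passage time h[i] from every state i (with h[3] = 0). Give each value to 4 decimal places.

h = [2.7094, 2.6601, 3.2020, 0.0000]

First-step conditioning: h[3] = 0; for i ≠ 3, h[i] = 1 + Σ_k P[i][k]·h[k].
  h[0] = 1 + 1/10·h[0] + 3/10·h[1] + 1/5·h[2]
  h[1] = 1 + 1/5·h[0] + 3/10·h[1] + 1/10·h[2]
  h[2] = 1 + 2/5·h[0] + 3/10·h[1] + 1/10·h[2]
Solving the 3×3 linear system over states ≠ 3 gives exactly h = [550/203, 540/203, 650/203, 0] (h[3] = 0 is the target).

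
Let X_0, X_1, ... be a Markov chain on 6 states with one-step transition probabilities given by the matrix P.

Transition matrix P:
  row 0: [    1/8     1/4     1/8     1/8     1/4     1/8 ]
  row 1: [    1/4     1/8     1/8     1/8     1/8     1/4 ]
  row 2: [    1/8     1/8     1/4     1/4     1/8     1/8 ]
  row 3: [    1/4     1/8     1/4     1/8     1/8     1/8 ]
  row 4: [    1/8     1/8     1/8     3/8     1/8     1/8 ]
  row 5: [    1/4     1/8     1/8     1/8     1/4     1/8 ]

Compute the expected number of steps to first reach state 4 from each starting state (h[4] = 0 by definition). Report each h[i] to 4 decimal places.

h = [5.2656, 5.8426, 6.0328, 5.9475, 0.0000, 5.1934]

First-step conditioning: h[4] = 0; for i ≠ 4, h[i] = 1 + Σ_k P[i][k]·h[k].
  h[0] = 1 + 1/8·h[0] + 1/4·h[1] + 1/8·h[2] + 1/8·h[3] + 1/8·h[5]
  h[1] = 1 + 1/4·h[0] + 1/8·h[1] + 1/8·h[2] + 1/8·h[3] + 1/4·h[5]
  h[2] = 1 + 1/8·h[0] + 1/8·h[1] + 1/4·h[2] + 1/4·h[3] + 1/8·h[5]
  h[3] = 1 + 1/4·h[0] + 1/8·h[1] + 1/4·h[2] + 1/8·h[3] + 1/8·h[5]
  h[5] = 1 + 1/4·h[0] + 1/8·h[1] + 1/8·h[2] + 1/8·h[3] + 1/8·h[5]
Solving the 5×5 linear system over states ≠ 4 gives exactly h = [1606/305, 1782/305, 368/61, 1814/305, 0, 1584/305] (h[4] = 0 is the target).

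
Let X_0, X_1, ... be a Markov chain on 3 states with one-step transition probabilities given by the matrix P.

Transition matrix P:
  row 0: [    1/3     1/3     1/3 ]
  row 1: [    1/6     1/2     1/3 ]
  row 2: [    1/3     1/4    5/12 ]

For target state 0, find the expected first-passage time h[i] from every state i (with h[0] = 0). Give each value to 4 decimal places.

h = [0.0000, 4.4000, 3.6000]

First-step conditioning: h[0] = 0; for i ≠ 0, h[i] = 1 + Σ_k P[i][k]·h[k].
  h[1] = 1 + 1/2·h[1] + 1/3·h[2]
  h[2] = 1 + 1/4·h[1] + 5/12·h[2]
Solving the 2×2 linear system over states ≠ 0 gives exactly h = [0, 22/5, 18/5] (h[0] = 0 is the target).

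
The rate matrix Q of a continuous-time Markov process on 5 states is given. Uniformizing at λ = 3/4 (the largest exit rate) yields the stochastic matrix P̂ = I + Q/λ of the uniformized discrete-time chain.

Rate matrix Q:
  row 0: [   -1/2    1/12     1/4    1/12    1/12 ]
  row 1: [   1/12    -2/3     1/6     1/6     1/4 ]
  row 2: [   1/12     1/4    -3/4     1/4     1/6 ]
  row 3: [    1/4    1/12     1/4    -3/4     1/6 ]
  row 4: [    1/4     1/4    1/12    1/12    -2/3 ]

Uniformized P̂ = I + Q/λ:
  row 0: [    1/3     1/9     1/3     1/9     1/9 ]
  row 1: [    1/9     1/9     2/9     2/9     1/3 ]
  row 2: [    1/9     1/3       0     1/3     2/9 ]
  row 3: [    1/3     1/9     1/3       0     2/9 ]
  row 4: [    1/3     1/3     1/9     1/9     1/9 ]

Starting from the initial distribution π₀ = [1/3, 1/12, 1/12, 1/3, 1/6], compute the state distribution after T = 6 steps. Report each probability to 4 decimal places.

t=0: π = [0.3333, 0.0833, 0.0833, 0.3333, 0.1667]
t=1: π = [0.2963, 0.1667, 0.2593, 0.1019, 0.1759]
t=2: π = [0.2387, 0.2078, 0.1893, 0.1759, 0.1883]
t=3: π = [0.2451, 0.1950, 0.2053, 0.1567, 0.1979]
t=4: π = [0.2444, 0.2007, 0.1993, 0.1610, 0.1947]
t=5: π = [0.2445, 0.1987, 0.2014, 0.1598, 0.1957]
t=6: π = [0.2444, 0.1994, 0.2006, 0.1602, 0.1954]

π = [0.2444, 0.1994, 0.2006, 0.1602, 0.1954]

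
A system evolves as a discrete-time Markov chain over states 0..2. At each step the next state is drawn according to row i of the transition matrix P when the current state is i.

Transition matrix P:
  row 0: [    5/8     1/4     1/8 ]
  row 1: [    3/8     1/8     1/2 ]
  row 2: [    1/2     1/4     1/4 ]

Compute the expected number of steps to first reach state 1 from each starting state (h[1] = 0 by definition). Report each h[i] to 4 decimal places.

First-step conditioning: h[1] = 0; for i ≠ 1, h[i] = 1 + Σ_k P[i][k]·h[k].
  h[0] = 1 + 5/8·h[0] + 1/8·h[2]
  h[2] = 1 + 1/2·h[0] + 1/4·h[2]
Solving the 2×2 linear system over states ≠ 1 gives exactly h = [4, 0, 4] (h[1] = 0 is the target).

h = [4.0000, 0.0000, 4.0000]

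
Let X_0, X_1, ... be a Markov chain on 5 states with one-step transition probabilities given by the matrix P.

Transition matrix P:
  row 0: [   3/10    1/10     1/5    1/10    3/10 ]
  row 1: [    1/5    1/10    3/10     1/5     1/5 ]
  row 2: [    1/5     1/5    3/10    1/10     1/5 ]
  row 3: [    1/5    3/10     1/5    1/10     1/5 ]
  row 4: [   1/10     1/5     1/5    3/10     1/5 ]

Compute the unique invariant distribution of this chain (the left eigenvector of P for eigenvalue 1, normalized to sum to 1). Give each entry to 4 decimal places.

Balance equations π_j = Σ_i π_i·P[i][j]:
  π_0 = 3/10·π_0 + 1/5·π_1 + 1/5·π_2 + 1/5·π_3 + 1/10·π_4
  π_1 = 1/10·π_0 + 1/10·π_1 + 1/5·π_2 + 3/10·π_3 + 1/5·π_4
  π_2 = 1/5·π_0 + 3/10·π_1 + 3/10·π_2 + 1/5·π_3 + 1/5·π_4
  π_3 = 1/10·π_0 + 1/5·π_1 + 1/10·π_2 + 1/10·π_3 + 3/10·π_4
  normalize: π_0 + π_1 + π_2 + π_3 + π_4 = 1
Solving the linear system gives exactly π = [18/91, 253/1417, 343/1417, 1605/9919, 20/91].

π = [0.1978, 0.1785, 0.2421, 0.1618, 0.2198]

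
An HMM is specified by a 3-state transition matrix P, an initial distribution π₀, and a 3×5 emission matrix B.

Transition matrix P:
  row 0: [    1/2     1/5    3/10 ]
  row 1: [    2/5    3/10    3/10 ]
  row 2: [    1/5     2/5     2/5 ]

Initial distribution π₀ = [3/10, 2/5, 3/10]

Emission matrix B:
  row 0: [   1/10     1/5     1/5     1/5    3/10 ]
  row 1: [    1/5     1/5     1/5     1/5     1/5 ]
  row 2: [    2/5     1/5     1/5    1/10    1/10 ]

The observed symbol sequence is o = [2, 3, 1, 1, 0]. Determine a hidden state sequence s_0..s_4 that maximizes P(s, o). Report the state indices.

path = [1, 0, 0, 0, 2]

t=0: δ = [6.000e-02, 8.000e-02, 6.000e-02]  (obs o_0=2)
t=1: δ = [6.400e-03, 4.800e-03, 2.400e-03]  ψ = [1, 1, 1]  (obs o_1=3)
t=2: δ = [6.400e-04, 2.880e-04, 3.840e-04]  ψ = [0, 1, 0]  (obs o_2=1)
t=3: δ = [6.400e-05, 3.072e-05, 3.840e-05]  ψ = [0, 2, 0]  (obs o_3=1)
t=4: δ = [3.200e-06, 3.072e-06, 7.680e-06]  ψ = [0, 2, 0]  (obs o_4=0)
backtrack: best end state = 2; path = [1, 0, 0, 0, 2]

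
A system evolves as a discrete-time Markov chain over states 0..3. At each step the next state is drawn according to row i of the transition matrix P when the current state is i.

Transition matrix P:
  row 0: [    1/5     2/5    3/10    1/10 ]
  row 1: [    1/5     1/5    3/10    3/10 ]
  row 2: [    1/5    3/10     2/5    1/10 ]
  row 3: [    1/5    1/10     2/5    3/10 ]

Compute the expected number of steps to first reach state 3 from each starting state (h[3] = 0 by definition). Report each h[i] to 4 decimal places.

h = [6.2069, 5.1724, 6.3218, 0.0000]

First-step conditioning: h[3] = 0; for i ≠ 3, h[i] = 1 + Σ_k P[i][k]·h[k].
  h[0] = 1 + 1/5·h[0] + 2/5·h[1] + 3/10·h[2]
  h[1] = 1 + 1/5·h[0] + 1/5·h[1] + 3/10·h[2]
  h[2] = 1 + 1/5·h[0] + 3/10·h[1] + 2/5·h[2]
Solving the 3×3 linear system over states ≠ 3 gives exactly h = [180/29, 150/29, 550/87, 0] (h[3] = 0 is the target).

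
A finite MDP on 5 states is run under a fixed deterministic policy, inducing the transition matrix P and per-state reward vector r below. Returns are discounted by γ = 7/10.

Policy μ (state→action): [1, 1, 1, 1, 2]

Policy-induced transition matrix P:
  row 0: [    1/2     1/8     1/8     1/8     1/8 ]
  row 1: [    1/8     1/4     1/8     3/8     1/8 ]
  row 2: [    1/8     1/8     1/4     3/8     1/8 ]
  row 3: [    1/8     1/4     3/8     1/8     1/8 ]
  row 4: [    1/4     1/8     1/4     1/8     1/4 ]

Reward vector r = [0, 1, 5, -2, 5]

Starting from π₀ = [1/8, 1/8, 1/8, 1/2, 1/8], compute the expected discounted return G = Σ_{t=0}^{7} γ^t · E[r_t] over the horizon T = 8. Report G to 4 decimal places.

G = 3.9841

t=0: π = [0.1250, 0.1250, 0.1250, 0.5000, 0.1250], E[r] = 0.3750, γ^t·E[r] = 0.375000, running G = 0.375000
t=1: π = [0.1875, 0.2031, 0.2813, 0.1875, 0.1406], E[r] = 1.9375, γ^t·E[r] = 1.356250, running G = 1.731250
t=2: π = [0.2129, 0.1738, 0.2246, 0.2461, 0.1426], E[r] = 1.5176, γ^t·E[r] = 0.743613, running G = 2.474863
t=3: π = [0.2227, 0.1775, 0.2324, 0.2246, 0.1428], E[r] = 1.6045, γ^t·E[r] = 0.550341, running G = 3.025204
t=4: π = [0.2263, 0.1753, 0.2281, 0.2275, 0.1429], E[r] = 1.5749, γ^t·E[r] = 0.378124, running G = 3.403328
t=5: π = [0.2277, 0.1753, 0.2282, 0.2258, 0.1429], E[r] = 1.5791, γ^t·E[r] = 0.265405, running G = 3.668733
t=6: π = [0.2283, 0.1751, 0.2278, 0.2259, 0.1429], E[r] = 1.5769, γ^t·E[r] = 0.185516, running G = 3.854249
t=7: π = [0.2285, 0.1751, 0.2278, 0.2257, 0.1429], E[r] = 1.5770, γ^t·E[r] = 0.129871, running G = 3.984120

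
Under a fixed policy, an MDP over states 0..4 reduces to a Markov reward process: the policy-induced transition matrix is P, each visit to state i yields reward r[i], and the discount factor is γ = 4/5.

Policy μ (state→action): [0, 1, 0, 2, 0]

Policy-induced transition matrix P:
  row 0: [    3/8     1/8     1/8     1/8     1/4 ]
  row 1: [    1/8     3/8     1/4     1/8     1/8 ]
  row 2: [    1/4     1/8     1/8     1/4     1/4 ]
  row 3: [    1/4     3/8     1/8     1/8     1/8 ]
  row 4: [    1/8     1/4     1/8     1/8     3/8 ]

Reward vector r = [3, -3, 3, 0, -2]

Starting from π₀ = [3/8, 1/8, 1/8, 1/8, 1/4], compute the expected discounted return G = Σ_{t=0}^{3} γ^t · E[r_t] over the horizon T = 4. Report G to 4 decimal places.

G = 0.5328

t=0: π = [0.3750, 0.1250, 0.1250, 0.1250, 0.2500], E[r] = 0.6250, γ^t·E[r] = 0.625000, running G = 0.625000
t=1: π = [0.2500, 0.2188, 0.1406, 0.1406, 0.2500], E[r] = 0.0156, γ^t·E[r] = 0.012500, running G = 0.637500
t=2: π = [0.2227, 0.2461, 0.1523, 0.1426, 0.2363], E[r] = -0.0859, γ^t·E[r] = -0.055000, running G = 0.582500
t=3: π = [0.2175, 0.2517, 0.1558, 0.1440, 0.2310], E[r] = -0.0972, γ^t·E[r] = -0.049750, running G = 0.532750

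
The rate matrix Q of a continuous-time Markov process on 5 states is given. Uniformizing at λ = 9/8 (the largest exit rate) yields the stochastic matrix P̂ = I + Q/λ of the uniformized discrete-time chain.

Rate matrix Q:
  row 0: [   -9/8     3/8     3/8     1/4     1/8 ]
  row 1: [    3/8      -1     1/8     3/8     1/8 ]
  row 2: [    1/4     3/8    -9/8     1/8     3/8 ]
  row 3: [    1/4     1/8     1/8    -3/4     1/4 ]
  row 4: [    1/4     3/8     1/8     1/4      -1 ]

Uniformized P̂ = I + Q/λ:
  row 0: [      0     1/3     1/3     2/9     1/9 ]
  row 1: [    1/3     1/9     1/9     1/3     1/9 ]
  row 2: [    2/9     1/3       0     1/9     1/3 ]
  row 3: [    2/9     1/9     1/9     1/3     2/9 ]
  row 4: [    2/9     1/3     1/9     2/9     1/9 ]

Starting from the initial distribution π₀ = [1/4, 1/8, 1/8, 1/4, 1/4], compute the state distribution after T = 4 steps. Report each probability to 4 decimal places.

t=0: π = [0.2500, 0.1250, 0.1250, 0.2500, 0.2500]
t=1: π = [0.1806, 0.2500, 0.1528, 0.2500, 0.1667]
t=2: π = [0.2099, 0.2222, 0.1343, 0.2608, 0.1728]
t=3: π = [0.2003, 0.2260, 0.1428, 0.2610, 0.1699]
t=4: π = [0.2028, 0.2251, 0.1397, 0.2605, 0.1718]

π = [0.2028, 0.2251, 0.1397, 0.2605, 0.1718]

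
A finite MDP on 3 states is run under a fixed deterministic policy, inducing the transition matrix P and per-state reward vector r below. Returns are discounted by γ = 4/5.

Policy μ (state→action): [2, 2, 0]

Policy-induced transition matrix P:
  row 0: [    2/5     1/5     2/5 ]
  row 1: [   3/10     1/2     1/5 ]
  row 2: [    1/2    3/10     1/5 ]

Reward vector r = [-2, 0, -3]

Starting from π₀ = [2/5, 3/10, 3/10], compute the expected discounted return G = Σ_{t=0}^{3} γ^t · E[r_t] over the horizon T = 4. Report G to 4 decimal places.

t=0: π = [0.4000, 0.3000, 0.3000], E[r] = -1.7000, γ^t·E[r] = -1.700000, running G = -1.700000
t=1: π = [0.4000, 0.3200, 0.2800], E[r] = -1.6400, γ^t·E[r] = -1.312000, running G = -3.012000
t=2: π = [0.3960, 0.3240, 0.2800], E[r] = -1.6320, γ^t·E[r] = -1.044480, running G = -4.056480
t=3: π = [0.3956, 0.3252, 0.2792], E[r] = -1.6288, γ^t·E[r] = -0.833946, running G = -4.890426

G = -4.8904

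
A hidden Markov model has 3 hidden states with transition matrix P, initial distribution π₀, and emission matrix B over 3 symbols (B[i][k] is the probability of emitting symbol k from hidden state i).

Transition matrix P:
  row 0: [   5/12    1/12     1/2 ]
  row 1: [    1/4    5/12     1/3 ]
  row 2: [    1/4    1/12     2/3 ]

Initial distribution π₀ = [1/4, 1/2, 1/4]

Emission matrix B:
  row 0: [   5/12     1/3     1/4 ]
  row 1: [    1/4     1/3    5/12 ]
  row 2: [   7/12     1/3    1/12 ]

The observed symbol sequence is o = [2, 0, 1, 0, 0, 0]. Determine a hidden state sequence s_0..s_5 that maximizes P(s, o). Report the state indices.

path = [1, 2, 2, 2, 2, 2]

t=0: δ = [6.250e-02, 2.083e-01, 2.083e-02]  (obs o_0=2)
t=1: δ = [2.170e-02, 2.170e-02, 4.051e-02]  ψ = [1, 1, 1]  (obs o_1=0)
t=2: δ = [3.376e-03, 3.014e-03, 9.002e-03]  ψ = [2, 1, 2]  (obs o_2=1)
t=3: δ = [9.377e-04, 3.140e-04, 3.501e-03]  ψ = [2, 1, 2]  (obs o_3=0)
t=4: δ = [3.647e-04, 7.293e-05, 1.361e-03]  ψ = [2, 2, 2]  (obs o_4=0)
t=5: δ = [1.418e-04, 2.836e-05, 5.294e-04]  ψ = [2, 2, 2]  (obs o_5=0)
backtrack: best end state = 2; path = [1, 2, 2, 2, 2, 2]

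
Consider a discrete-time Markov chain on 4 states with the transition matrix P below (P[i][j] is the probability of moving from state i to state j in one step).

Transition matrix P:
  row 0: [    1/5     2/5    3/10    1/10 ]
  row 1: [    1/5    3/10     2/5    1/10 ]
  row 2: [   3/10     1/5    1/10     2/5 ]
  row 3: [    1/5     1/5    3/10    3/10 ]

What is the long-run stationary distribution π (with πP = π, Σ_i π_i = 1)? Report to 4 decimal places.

Balance equations π_j = Σ_i π_i·P[i][j]:
  π_0 = 1/5·π_0 + 1/5·π_1 + 3/10·π_2 + 1/5·π_3
  π_1 = 2/5·π_0 + 3/10·π_1 + 1/5·π_2 + 1/5·π_3
  π_2 = 3/10·π_0 + 2/5·π_1 + 1/10·π_2 + 3/10·π_3
  normalize: π_0 + π_1 + π_2 + π_3 = 1
Solving the linear system gives exactly π = [5/22, 3/11, 3/11, 5/22].

π = [0.2273, 0.2727, 0.2727, 0.2273]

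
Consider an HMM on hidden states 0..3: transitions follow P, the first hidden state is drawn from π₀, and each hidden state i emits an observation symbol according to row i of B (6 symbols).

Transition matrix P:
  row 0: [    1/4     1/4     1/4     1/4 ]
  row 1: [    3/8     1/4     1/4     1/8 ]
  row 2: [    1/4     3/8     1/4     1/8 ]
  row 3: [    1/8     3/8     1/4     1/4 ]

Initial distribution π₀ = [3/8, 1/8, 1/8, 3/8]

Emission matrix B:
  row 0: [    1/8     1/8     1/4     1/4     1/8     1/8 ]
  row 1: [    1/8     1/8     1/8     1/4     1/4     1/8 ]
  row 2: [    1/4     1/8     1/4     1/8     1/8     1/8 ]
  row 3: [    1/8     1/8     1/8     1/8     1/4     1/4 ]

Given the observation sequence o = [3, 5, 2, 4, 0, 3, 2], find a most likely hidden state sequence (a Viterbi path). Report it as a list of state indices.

t=0: δ = [9.375e-02, 3.125e-02, 1.562e-02, 4.688e-02]  (obs o_0=3)
t=1: δ = [2.930e-03, 2.930e-03, 2.930e-03, 5.859e-03]  ψ = [0, 0, 0, 0]  (obs o_1=5)
t=2: δ = [2.747e-04, 2.747e-04, 3.662e-04, 1.831e-04]  ψ = [1, 3, 3, 3]  (obs o_2=2)
t=3: δ = [1.287e-05, 3.433e-05, 1.144e-05, 1.717e-05]  ψ = [1, 2, 2, 0]  (obs o_3=4)
t=4: δ = [1.609e-06, 1.073e-06, 2.146e-06, 5.364e-07]  ψ = [1, 1, 1, 1]  (obs o_4=0)
t=5: δ = [1.341e-07, 2.012e-07, 6.706e-08, 5.029e-08]  ψ = [2, 2, 2, 0]  (obs o_5=3)
t=6: δ = [1.886e-08, 6.286e-09, 1.257e-08, 4.191e-09]  ψ = [1, 1, 1, 0]  (obs o_6=2)
backtrack: best end state = 0; path = [0, 3, 2, 1, 2, 1, 0]

path = [0, 3, 2, 1, 2, 1, 0]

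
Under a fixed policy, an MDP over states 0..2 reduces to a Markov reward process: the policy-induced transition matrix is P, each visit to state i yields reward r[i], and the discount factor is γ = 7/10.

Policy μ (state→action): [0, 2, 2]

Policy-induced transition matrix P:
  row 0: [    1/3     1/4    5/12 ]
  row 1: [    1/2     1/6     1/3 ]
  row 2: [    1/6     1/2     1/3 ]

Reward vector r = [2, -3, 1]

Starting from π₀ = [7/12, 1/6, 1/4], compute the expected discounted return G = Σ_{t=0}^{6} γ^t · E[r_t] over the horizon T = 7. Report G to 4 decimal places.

G = 1.0843

t=0: π = [0.5833, 0.1667, 0.2500], E[r] = 0.9167, γ^t·E[r] = 0.916667, running G = 0.916667
t=1: π = [0.3194, 0.2986, 0.3819], E[r] = 0.1250, γ^t·E[r] = 0.087500, running G = 1.004167
t=2: π = [0.3194, 0.3206, 0.3600], E[r] = 0.0370, γ^t·E[r] = 0.018148, running G = 1.022315
t=3: π = [0.3268, 0.3133, 0.3600], E[r] = 0.0737, γ^t·E[r] = 0.025275, running G = 1.047590
t=4: π = [0.3256, 0.3139, 0.3606], E[r] = 0.0700, γ^t·E[r] = 0.016813, running G = 1.064402
t=5: π = [0.3256, 0.3140, 0.3605], E[r] = 0.0696, γ^t·E[r] = 0.011700, running G = 1.076103
t=6: π = [0.3256, 0.3140, 0.3605], E[r] = 0.0698, γ^t·E[r] = 0.008210, running G = 1.084313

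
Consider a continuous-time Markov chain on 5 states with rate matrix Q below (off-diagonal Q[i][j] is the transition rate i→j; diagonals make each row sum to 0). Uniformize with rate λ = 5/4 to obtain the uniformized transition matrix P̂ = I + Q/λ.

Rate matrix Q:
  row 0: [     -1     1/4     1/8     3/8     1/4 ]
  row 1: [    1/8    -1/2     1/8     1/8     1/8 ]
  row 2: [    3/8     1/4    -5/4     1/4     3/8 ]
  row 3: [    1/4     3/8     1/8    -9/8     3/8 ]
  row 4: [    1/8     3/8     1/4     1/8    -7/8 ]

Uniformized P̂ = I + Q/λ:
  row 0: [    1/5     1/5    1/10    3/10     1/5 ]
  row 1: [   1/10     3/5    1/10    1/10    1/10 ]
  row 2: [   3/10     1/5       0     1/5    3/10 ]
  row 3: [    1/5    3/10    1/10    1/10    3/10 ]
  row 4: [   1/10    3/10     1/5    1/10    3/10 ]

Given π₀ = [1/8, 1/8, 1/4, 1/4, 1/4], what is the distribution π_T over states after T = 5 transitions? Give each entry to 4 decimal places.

t=0: π = [0.1250, 0.1250, 0.2500, 0.2500, 0.2500]
t=1: π = [0.1875, 0.3000, 0.1000, 0.1500, 0.2625]
t=2: π = [0.1538, 0.3613, 0.1163, 0.1475, 0.2213]
t=3: π = [0.1534, 0.3814, 0.1105, 0.1424, 0.2124]
t=4: π = [0.1517, 0.3880, 0.1102, 0.1417, 0.2084]
t=5: π = [0.1514, 0.3902, 0.1098, 0.1414, 0.2072]

π = [0.1514, 0.3902, 0.1098, 0.1414, 0.2072]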